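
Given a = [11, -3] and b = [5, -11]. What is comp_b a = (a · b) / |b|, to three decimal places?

7.283

a · b = 11·5 + (-3)·(-11) = 55 + 33 = 88
|b| = √(25 + 121) = √146 ≈ 12.0830
comp_b a = 88 / √146 ≈ 7.283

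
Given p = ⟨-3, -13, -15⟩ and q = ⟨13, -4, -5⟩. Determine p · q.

p · q = (-3)·13 + (-13)·(-4) + (-15)·(-5) = -39 + 52 + 75 = 88

88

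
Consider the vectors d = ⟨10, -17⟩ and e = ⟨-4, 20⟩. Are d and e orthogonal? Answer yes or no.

d · e = 10·(-4) + (-17)·20 = -40 - 340 = -380
Nonzero, so the vectors are not orthogonal.

no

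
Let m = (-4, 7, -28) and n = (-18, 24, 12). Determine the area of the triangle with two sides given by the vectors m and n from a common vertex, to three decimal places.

468.279

i: 7·12 - (-28)·24 = 84 - (-672) = 756
j: (-28)·(-18) - (-4)·12 = 504 - (-48) = 552
k: (-4)·24 - 7·(-18) = -96 - (-126) = 30
m × n = (756, 552, 30)
|m × n| = √(756² + 552² + 30²) = √877140 ≈ 936.5575
area = ½ · 936.5575 ≈ 468.279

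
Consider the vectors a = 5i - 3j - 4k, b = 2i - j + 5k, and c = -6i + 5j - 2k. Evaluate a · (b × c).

b × c:
i: (-1)·(-2) - 5·5 = 2 - 25 = -23
j: 5·(-6) - 2·(-2) = -30 - (-4) = -26
k: 2·5 - (-1)·(-6) = 10 - 6 = 4
b × c = (-23, -26, 4)
a · (b × c) = 5·(-23) + (-3)·(-26) + (-4)·4 = -115 + 78 - 16 = -53

-53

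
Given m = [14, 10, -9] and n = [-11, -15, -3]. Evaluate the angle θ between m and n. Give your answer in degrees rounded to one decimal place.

139.2

m · n = 14·(-11) + 10·(-15) + (-9)·(-3) = -154 - 150 + 27 = -277
|m|² = 196 + 100 + 81 = 377,  |m| = √377 ≈ 19.416488
|n|² = 121 + 225 + 9 = 355,  |n| = √355 ≈ 18.841444
cos θ = -277 / (19.416488 · 18.841444) ≈ -0.75717
θ = arccos(-0.75717) ≈ 139.2°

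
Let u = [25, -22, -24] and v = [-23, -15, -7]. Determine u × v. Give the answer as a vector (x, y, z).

(-206, 727, -881)

i: (-22)·(-7) - (-24)·(-15) = 154 - 360 = -206
j: (-24)·(-23) - 25·(-7) = 552 - (-175) = 727
k: 25·(-15) - (-22)·(-23) = -375 - 506 = -881
u × v = (-206, 727, -881)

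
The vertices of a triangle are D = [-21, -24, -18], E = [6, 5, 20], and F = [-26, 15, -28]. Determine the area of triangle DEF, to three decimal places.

1070.232

DE = (27, 29, 38),  DF = (-5, 39, -10)
i: 29·(-10) - 38·39 = -290 - 1482 = -1772
j: 38·(-5) - 27·(-10) = -190 - (-270) = 80
k: 27·39 - 29·(-5) = 1053 - (-145) = 1198
DE × DF = (-1772, 80, 1198)
|DE × DF| = √4581588 ≈ 2140.4644
area = ½ · 2140.4644 ≈ 1070.232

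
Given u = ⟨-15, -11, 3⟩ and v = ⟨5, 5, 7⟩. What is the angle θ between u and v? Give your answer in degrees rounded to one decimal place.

u · v = (-15)·5 + (-11)·5 + 3·7 = -75 - 55 + 21 = -109
|u|² = 225 + 121 + 9 = 355,  |u| = √355 ≈ 18.841444
|v|² = 25 + 25 + 49 = 99,  |v| = √99 ≈ 9.949874
cos θ = -109 / (18.841444 · 9.949874) ≈ -0.58143
θ = arccos(-0.58143) ≈ 125.6°

125.6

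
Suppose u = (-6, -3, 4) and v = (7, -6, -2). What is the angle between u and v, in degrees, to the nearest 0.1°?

115.7

u · v = (-6)·7 + (-3)·(-6) + 4·(-2) = -42 + 18 - 8 = -32
|u|² = 36 + 9 + 16 = 61,  |u| = √61 ≈ 7.810250
|v|² = 49 + 36 + 4 = 89,  |v| = √89 ≈ 9.433981
cos θ = -32 / (7.810250 · 9.433981) ≈ -0.43430
θ = arccos(-0.43430) ≈ 115.7°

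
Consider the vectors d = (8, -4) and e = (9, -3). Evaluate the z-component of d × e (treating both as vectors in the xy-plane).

12

8·(-3) - (-4)·9 = -24 - (-36) = 12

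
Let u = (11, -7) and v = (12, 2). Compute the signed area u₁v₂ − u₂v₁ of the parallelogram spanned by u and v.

11·2 - (-7)·12 = 22 - (-84) = 106

106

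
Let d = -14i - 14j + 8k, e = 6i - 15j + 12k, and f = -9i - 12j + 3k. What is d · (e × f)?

-1278

e × f:
i: (-15)·3 - 12·(-12) = -45 - (-144) = 99
j: 12·(-9) - 6·3 = -108 - 18 = -126
k: 6·(-12) - (-15)·(-9) = -72 - 135 = -207
e × f = (99, -126, -207)
d · (e × f) = (-14)·99 + (-14)·(-126) + 8·(-207) = -1386 + 1764 - 1656 = -1278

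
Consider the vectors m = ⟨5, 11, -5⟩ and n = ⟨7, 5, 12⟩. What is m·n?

m · n = 5·7 + 11·5 + (-5)·12 = 35 + 55 - 60 = 30

30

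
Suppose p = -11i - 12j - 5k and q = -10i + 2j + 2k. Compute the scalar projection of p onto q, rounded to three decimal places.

p · q = (-11)·(-10) + (-12)·2 + (-5)·2 = 110 - 24 - 10 = 76
|q| = √(100 + 4 + 4) = √108 ≈ 10.3923
comp_q p = 76 / √108 ≈ 7.313

7.313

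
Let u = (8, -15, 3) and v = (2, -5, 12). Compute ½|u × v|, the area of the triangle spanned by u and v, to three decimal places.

94.108

i: (-15)·12 - 3·(-5) = -180 - (-15) = -165
j: 3·2 - 8·12 = 6 - 96 = -90
k: 8·(-5) - (-15)·2 = -40 - (-30) = -10
u × v = (-165, -90, -10)
|u × v| = √((-165)² + (-90)² + (-10)²) = √35425 ≈ 188.2153
area = ½ · 188.2153 ≈ 94.108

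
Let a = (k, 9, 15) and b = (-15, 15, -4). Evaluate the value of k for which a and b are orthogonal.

5

a · b = k·(-15) + 9·15 + 15·(-4) = 75 - 15k
Set equal to 0: -15k = -75, so k = 5.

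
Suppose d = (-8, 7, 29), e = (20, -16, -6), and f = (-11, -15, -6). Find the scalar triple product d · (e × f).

e × f:
i: (-16)·(-6) - (-6)·(-15) = 96 - 90 = 6
j: (-6)·(-11) - 20·(-6) = 66 - (-120) = 186
k: 20·(-15) - (-16)·(-11) = -300 - 176 = -476
e × f = (6, 186, -476)
d · (e × f) = (-8)·6 + 7·186 + 29·(-476) = -48 + 1302 - 13804 = -12550

-12550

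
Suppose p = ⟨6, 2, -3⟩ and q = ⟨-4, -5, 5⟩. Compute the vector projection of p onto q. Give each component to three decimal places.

p · q = 6·(-4) + 2·(-5) + (-3)·5 = -24 - 10 - 15 = -49
|q|² = 16 + 25 + 25 = 66
proj_q p = (-49/66) · (-4, -5, 5) ≈ (2.970, 3.712, -3.712)

(2.970, 3.712, -3.712)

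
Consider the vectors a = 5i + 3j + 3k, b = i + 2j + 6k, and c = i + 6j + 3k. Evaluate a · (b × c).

b × c:
i: 2·3 - 6·6 = 6 - 36 = -30
j: 6·1 - 1·3 = 6 - 3 = 3
k: 1·6 - 2·1 = 6 - 2 = 4
b × c = (-30, 3, 4)
a · (b × c) = 5·(-30) + 3·3 + 3·4 = -150 + 9 + 12 = -129

-129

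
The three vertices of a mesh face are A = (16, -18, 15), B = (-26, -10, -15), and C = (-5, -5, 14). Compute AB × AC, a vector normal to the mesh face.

(382, 588, -378)

AB = (-42, 8, -30)
AC = (-21, 13, -1)
i: 8·(-1) - (-30)·13 = -8 - (-390) = 382
j: (-30)·(-21) - (-42)·(-1) = 630 - 42 = 588
k: (-42)·13 - 8·(-21) = -546 - (-168) = -378
AB × AC = (382, 588, -378)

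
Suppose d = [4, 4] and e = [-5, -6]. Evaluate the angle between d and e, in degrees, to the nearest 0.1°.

174.8

d · e = 4·(-5) + 4·(-6) = -20 - 24 = -44
|d|² = 16 + 16 = 32,  |d| = √32 ≈ 5.656854
|e|² = 25 + 36 = 61,  |e| = √61 ≈ 7.810250
cos θ = -44 / (5.656854 · 7.810250) ≈ -0.99589
θ = arccos(-0.99589) ≈ 174.8°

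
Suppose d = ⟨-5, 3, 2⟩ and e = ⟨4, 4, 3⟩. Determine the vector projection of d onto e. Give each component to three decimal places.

(-0.195, -0.195, -0.146)

d · e = (-5)·4 + 3·4 + 2·3 = -20 + 12 + 6 = -2
|e|² = 16 + 16 + 9 = 41
proj_e d = (-2/41) · (4, 4, 3) ≈ (-0.195, -0.195, -0.146)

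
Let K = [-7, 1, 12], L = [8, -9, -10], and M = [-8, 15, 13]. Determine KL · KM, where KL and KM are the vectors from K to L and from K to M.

KL = L − K = (15, -10, -22)
KM = M − K = (-1, 14, 1)
KL · KM = 15·(-1) + (-10)·14 + (-22)·1 = -15 - 140 - 22 = -177

-177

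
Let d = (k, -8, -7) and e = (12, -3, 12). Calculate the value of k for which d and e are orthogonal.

5

d · e = k·12 + (-8)·(-3) + (-7)·12 = -60 + 12k
Set equal to 0: 12k = 60, so k = 5.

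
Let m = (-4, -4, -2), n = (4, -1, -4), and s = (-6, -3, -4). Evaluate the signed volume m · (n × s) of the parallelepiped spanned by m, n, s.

-92

n × s:
i: (-1)·(-4) - (-4)·(-3) = 4 - 12 = -8
j: (-4)·(-6) - 4·(-4) = 24 - (-16) = 40
k: 4·(-3) - (-1)·(-6) = -12 - 6 = -18
n × s = (-8, 40, -18)
m · (n × s) = (-4)·(-8) + (-4)·40 + (-2)·(-18) = 32 - 160 + 36 = -92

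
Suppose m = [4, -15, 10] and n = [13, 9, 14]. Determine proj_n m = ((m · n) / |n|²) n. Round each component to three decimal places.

(1.661, 1.150, 1.789)

m · n = 4·13 + (-15)·9 + 10·14 = 52 - 135 + 140 = 57
|n|² = 169 + 81 + 196 = 446
proj_n m = (57/446) · (13, 9, 14) ≈ (1.661, 1.150, 1.789)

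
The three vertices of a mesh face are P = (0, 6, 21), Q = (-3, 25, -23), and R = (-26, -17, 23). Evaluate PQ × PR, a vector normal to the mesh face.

PQ = (-3, 19, -44)
PR = (-26, -23, 2)
i: 19·2 - (-44)·(-23) = 38 - 1012 = -974
j: (-44)·(-26) - (-3)·2 = 1144 - (-6) = 1150
k: (-3)·(-23) - 19·(-26) = 69 - (-494) = 563
PQ × PR = (-974, 1150, 563)

(-974, 1150, 563)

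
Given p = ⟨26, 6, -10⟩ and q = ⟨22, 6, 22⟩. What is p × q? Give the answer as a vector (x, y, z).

(192, -792, 24)

i: 6·22 - (-10)·6 = 132 - (-60) = 192
j: (-10)·22 - 26·22 = -220 - 572 = -792
k: 26·6 - 6·22 = 156 - 132 = 24
p × q = (192, -792, 24)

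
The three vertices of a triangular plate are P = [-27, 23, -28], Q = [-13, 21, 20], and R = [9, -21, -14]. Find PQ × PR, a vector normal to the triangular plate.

(2084, 1532, -544)

PQ = (14, -2, 48)
PR = (36, -44, 14)
i: (-2)·14 - 48·(-44) = -28 - (-2112) = 2084
j: 48·36 - 14·14 = 1728 - 196 = 1532
k: 14·(-44) - (-2)·36 = -616 - (-72) = -544
PQ × PR = (2084, 1532, -544)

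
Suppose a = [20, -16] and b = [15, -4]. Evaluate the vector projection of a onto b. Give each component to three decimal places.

a · b = 20·15 + (-16)·(-4) = 300 + 64 = 364
|b|² = 225 + 16 = 241
proj_b a = (364/241) · (15, -4) ≈ (22.656, -6.041)

(22.656, -6.041)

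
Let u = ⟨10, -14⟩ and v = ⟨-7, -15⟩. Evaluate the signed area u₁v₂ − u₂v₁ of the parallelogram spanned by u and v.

10·(-15) - (-14)·(-7) = -150 - 98 = -248

-248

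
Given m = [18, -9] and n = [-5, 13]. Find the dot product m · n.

m · n = 18·(-5) + (-9)·13 = -90 - 117 = -207

-207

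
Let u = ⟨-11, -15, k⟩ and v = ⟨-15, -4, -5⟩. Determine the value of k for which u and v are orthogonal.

u · v = (-11)·(-15) + (-15)·(-4) + k·(-5) = 225 - 5k
Set equal to 0: -5k = -225, so k = 45.

45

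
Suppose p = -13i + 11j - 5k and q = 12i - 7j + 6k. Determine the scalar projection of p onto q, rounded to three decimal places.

p · q = (-13)·12 + 11·(-7) + (-5)·6 = -156 - 77 - 30 = -263
|q| = √(144 + 49 + 36) = √229 ≈ 15.1327
comp_q p = -263 / √229 ≈ -17.380

-17.380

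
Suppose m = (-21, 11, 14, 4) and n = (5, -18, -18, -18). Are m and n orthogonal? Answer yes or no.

m · n = (-21)·5 + 11·(-18) + 14·(-18) + 4·(-18) = -105 - 198 - 252 - 72 = -627
Nonzero, so the vectors are not orthogonal.

no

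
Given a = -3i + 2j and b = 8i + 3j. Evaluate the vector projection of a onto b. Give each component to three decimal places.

(-1.973, -0.740)

a · b = (-3)·8 + 2·3 = -24 + 6 = -18
|b|² = 64 + 9 = 73
proj_b a = (-18/73) · (8, 3) ≈ (-1.973, -0.740)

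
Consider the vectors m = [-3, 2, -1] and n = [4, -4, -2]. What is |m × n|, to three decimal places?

i: 2·(-2) - (-1)·(-4) = -4 - 4 = -8
j: (-1)·4 - (-3)·(-2) = -4 - 6 = -10
k: (-3)·(-4) - 2·4 = 12 - 8 = 4
m × n = (-8, -10, 4)
|m × n| = √((-8)² + (-10)² + 4²) = √180 ≈ 13.4164

13.416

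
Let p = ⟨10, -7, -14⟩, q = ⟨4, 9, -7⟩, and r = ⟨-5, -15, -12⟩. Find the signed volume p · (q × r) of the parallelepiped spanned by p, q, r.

q × r:
i: 9·(-12) - (-7)·(-15) = -108 - 105 = -213
j: (-7)·(-5) - 4·(-12) = 35 - (-48) = 83
k: 4·(-15) - 9·(-5) = -60 - (-45) = -15
q × r = (-213, 83, -15)
p · (q × r) = 10·(-213) + (-7)·83 + (-14)·(-15) = -2130 - 581 + 210 = -2501

-2501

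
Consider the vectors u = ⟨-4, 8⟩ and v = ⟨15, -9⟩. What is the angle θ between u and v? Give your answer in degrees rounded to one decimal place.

u · v = (-4)·15 + 8·(-9) = -60 - 72 = -132
|u|² = 16 + 64 = 80,  |u| = √80 ≈ 8.944272
|v|² = 225 + 81 = 306,  |v| = √306 ≈ 17.492856
cos θ = -132 / (8.944272 · 17.492856) ≈ -0.84366
θ = arccos(-0.84366) ≈ 147.5°

147.5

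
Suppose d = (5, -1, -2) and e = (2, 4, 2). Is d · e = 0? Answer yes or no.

d · e = 5·2 + (-1)·4 + (-2)·2 = 10 - 4 - 4 = 2
Nonzero, so the vectors are not orthogonal.

no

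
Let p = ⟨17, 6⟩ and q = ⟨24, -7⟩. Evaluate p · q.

p · q = 17·24 + 6·(-7) = 408 - 42 = 366

366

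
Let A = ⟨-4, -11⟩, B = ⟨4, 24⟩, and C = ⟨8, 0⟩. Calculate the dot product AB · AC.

AB = B − A = (8, 35)
AC = C − A = (12, 11)
AB · AC = 8·12 + 35·11 = 96 + 385 = 481

481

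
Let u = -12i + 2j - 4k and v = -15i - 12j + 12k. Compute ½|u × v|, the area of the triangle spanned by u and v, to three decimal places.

i: 2·12 - (-4)·(-12) = 24 - 48 = -24
j: (-4)·(-15) - (-12)·12 = 60 - (-144) = 204
k: (-12)·(-12) - 2·(-15) = 144 - (-30) = 174
u × v = (-24, 204, 174)
|u × v| = √((-24)² + 204² + 174²) = √72468 ≈ 269.1988
area = ½ · 269.1988 ≈ 134.599

134.599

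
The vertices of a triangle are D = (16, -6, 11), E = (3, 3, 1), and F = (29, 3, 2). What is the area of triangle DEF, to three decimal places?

DE = (-13, 9, -10),  DF = (13, 9, -9)
i: 9·(-9) - (-10)·9 = -81 - (-90) = 9
j: (-10)·13 - (-13)·(-9) = -130 - 117 = -247
k: (-13)·9 - 9·13 = -117 - 117 = -234
DE × DF = (9, -247, -234)
|DE × DF| = √115846 ≈ 340.3616
area = ½ · 340.3616 ≈ 170.181

170.181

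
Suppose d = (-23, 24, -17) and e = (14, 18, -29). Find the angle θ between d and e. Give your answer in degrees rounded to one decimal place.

64.0

d · e = (-23)·14 + 24·18 + (-17)·(-29) = -322 + 432 + 493 = 603
|d|² = 529 + 576 + 289 = 1394,  |d| = √1394 ≈ 37.336309
|e|² = 196 + 324 + 841 = 1361,  |e| = √1361 ≈ 36.891733
cos θ = 603 / (37.336309 · 36.891733) ≈ 0.43778
θ = arccos(0.43778) ≈ 64.0°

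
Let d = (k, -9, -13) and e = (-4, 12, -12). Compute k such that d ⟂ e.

12

d · e = k·(-4) + (-9)·12 + (-13)·(-12) = 48 - 4k
Set equal to 0: -4k = -48, so k = 12.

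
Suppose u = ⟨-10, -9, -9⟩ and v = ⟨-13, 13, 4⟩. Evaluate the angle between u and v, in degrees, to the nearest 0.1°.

94.3

u · v = (-10)·(-13) + (-9)·13 + (-9)·4 = 130 - 117 - 36 = -23
|u|² = 100 + 81 + 81 = 262,  |u| = √262 ≈ 16.186414
|v|² = 169 + 169 + 16 = 354,  |v| = √354 ≈ 18.814888
cos θ = -23 / (16.186414 · 18.814888) ≈ -0.07552
θ = arccos(-0.07552) ≈ 94.3°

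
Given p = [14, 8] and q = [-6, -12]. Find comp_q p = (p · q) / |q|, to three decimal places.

-13.416

p · q = 14·(-6) + 8·(-12) = -84 - 96 = -180
|q| = √(36 + 144) = √180 ≈ 13.4164
comp_q p = -180 / √180 ≈ -13.416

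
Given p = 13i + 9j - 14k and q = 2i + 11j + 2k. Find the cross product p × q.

i: 9·2 - (-14)·11 = 18 - (-154) = 172
j: (-14)·2 - 13·2 = -28 - 26 = -54
k: 13·11 - 9·2 = 143 - 18 = 125
p × q = (172, -54, 125)

(172, -54, 125)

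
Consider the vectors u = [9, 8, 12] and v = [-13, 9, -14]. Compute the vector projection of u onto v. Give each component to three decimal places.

(6.209, -4.298, 6.686)

u · v = 9·(-13) + 8·9 + 12·(-14) = -117 + 72 - 168 = -213
|v|² = 169 + 81 + 196 = 446
proj_v u = (-213/446) · (-13, 9, -14) ≈ (6.209, -4.298, 6.686)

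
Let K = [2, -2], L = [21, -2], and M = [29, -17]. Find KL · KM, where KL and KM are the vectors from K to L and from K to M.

KL = L − K = (19, 0)
KM = M − K = (27, -15)
KL · KM = 19·27 + 0·(-15) = 513 + 0 = 513

513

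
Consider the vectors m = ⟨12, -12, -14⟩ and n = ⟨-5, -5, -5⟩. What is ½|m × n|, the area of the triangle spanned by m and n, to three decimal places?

88.600

i: (-12)·(-5) - (-14)·(-5) = 60 - 70 = -10
j: (-14)·(-5) - 12·(-5) = 70 - (-60) = 130
k: 12·(-5) - (-12)·(-5) = -60 - 60 = -120
m × n = (-10, 130, -120)
|m × n| = √((-10)² + 130² + (-120)²) = √31400 ≈ 177.2005
area = ½ · 177.2005 ≈ 88.600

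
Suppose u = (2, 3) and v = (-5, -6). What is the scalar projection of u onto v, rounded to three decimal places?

-3.585

u · v = 2·(-5) + 3·(-6) = -10 - 18 = -28
|v| = √(25 + 36) = √61 ≈ 7.8102
comp_v u = -28 / √61 ≈ -3.585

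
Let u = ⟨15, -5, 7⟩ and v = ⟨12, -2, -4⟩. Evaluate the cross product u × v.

i: (-5)·(-4) - 7·(-2) = 20 - (-14) = 34
j: 7·12 - 15·(-4) = 84 - (-60) = 144
k: 15·(-2) - (-5)·12 = -30 - (-60) = 30
u × v = (34, 144, 30)

(34, 144, 30)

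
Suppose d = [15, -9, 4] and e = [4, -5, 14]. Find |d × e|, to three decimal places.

i: (-9)·14 - 4·(-5) = -126 - (-20) = -106
j: 4·4 - 15·14 = 16 - 210 = -194
k: 15·(-5) - (-9)·4 = -75 - (-36) = -39
d × e = (-106, -194, -39)
|d × e| = √((-106)² + (-194)² + (-39)²) = √50393 ≈ 224.4839

224.484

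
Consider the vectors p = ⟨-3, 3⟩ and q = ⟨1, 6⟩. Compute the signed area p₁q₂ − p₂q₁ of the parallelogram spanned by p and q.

-21

(-3)·6 - 3·1 = -18 - 3 = -21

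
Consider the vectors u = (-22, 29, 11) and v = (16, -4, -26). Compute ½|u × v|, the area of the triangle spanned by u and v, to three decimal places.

i: 29·(-26) - 11·(-4) = -754 - (-44) = -710
j: 11·16 - (-22)·(-26) = 176 - 572 = -396
k: (-22)·(-4) - 29·16 = 88 - 464 = -376
u × v = (-710, -396, -376)
|u × v| = √((-710)² + (-396)² + (-376)²) = √802292 ≈ 895.7075
area = ½ · 895.7075 ≈ 447.854

447.854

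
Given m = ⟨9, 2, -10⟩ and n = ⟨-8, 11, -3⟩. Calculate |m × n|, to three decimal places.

188.388

i: 2·(-3) - (-10)·11 = -6 - (-110) = 104
j: (-10)·(-8) - 9·(-3) = 80 - (-27) = 107
k: 9·11 - 2·(-8) = 99 - (-16) = 115
m × n = (104, 107, 115)
|m × n| = √(104² + 107² + 115²) = √35490 ≈ 188.3879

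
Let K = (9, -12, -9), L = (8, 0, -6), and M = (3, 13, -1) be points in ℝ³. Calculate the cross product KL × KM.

KL = (-1, 12, 3)
KM = (-6, 25, 8)
i: 12·8 - 3·25 = 96 - 75 = 21
j: 3·(-6) - (-1)·8 = -18 - (-8) = -10
k: (-1)·25 - 12·(-6) = -25 - (-72) = 47
KL × KM = (21, -10, 47)

(21, -10, 47)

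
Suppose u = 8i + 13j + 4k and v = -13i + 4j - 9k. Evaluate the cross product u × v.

i: 13·(-9) - 4·4 = -117 - 16 = -133
j: 4·(-13) - 8·(-9) = -52 - (-72) = 20
k: 8·4 - 13·(-13) = 32 - (-169) = 201
u × v = (-133, 20, 201)

(-133, 20, 201)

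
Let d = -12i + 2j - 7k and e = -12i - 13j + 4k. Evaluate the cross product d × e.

i: 2·4 - (-7)·(-13) = 8 - 91 = -83
j: (-7)·(-12) - (-12)·4 = 84 - (-48) = 132
k: (-12)·(-13) - 2·(-12) = 156 - (-24) = 180
d × e = (-83, 132, 180)

(-83, 132, 180)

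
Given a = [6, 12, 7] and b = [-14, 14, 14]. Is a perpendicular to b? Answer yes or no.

no

a · b = 6·(-14) + 12·14 + 7·14 = -84 + 168 + 98 = 182
Nonzero, so the vectors are not orthogonal.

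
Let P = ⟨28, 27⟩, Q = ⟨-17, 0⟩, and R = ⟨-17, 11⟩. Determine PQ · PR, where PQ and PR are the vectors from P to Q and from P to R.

2457

PQ = Q − P = (-45, -27)
PR = R − P = (-45, -16)
PQ · PR = (-45)·(-45) + (-27)·(-16) = 2025 + 432 = 2457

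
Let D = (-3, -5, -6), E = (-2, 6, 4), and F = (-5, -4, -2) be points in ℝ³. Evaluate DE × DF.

(34, -24, 23)

DE = (1, 11, 10)
DF = (-2, 1, 4)
i: 11·4 - 10·1 = 44 - 10 = 34
j: 10·(-2) - 1·4 = -20 - 4 = -24
k: 1·1 - 11·(-2) = 1 - (-22) = 23
DE × DF = (34, -24, 23)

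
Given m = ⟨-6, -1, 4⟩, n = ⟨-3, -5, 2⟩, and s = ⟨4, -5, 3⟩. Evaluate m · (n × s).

n × s:
i: (-5)·3 - 2·(-5) = -15 - (-10) = -5
j: 2·4 - (-3)·3 = 8 - (-9) = 17
k: (-3)·(-5) - (-5)·4 = 15 - (-20) = 35
n × s = (-5, 17, 35)
m · (n × s) = (-6)·(-5) + (-1)·17 + 4·35 = 30 - 17 + 140 = 153

153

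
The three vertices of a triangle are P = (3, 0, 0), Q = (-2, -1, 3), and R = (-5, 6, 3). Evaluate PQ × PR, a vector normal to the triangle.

(-21, -9, -38)

PQ = (-5, -1, 3)
PR = (-8, 6, 3)
i: (-1)·3 - 3·6 = -3 - 18 = -21
j: 3·(-8) - (-5)·3 = -24 - (-15) = -9
k: (-5)·6 - (-1)·(-8) = -30 - 8 = -38
PQ × PR = (-21, -9, -38)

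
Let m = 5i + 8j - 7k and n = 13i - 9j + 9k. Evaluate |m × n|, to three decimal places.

i: 8·9 - (-7)·(-9) = 72 - 63 = 9
j: (-7)·13 - 5·9 = -91 - 45 = -136
k: 5·(-9) - 8·13 = -45 - 104 = -149
m × n = (9, -136, -149)
|m × n| = √(9² + (-136)² + (-149)²) = √40778 ≈ 201.9356

201.936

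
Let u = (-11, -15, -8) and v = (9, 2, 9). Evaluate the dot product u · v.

-201

u · v = (-11)·9 + (-15)·2 + (-8)·9 = -99 - 30 - 72 = -201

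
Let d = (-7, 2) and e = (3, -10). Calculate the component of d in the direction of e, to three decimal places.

-3.927

d · e = (-7)·3 + 2·(-10) = -21 - 20 = -41
|e| = √(9 + 100) = √109 ≈ 10.4403
comp_e d = -41 / √109 ≈ -3.927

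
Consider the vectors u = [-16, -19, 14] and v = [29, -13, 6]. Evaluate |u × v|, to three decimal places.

i: (-19)·6 - 14·(-13) = -114 - (-182) = 68
j: 14·29 - (-16)·6 = 406 - (-96) = 502
k: (-16)·(-13) - (-19)·29 = 208 - (-551) = 759
u × v = (68, 502, 759)
|u × v| = √(68² + 502² + 759²) = √832709 ≈ 912.5289

912.529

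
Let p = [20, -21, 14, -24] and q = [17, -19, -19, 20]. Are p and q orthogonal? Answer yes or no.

no

p · q = 20·17 + (-21)·(-19) + 14·(-19) + (-24)·20 = 340 + 399 - 266 - 480 = -7
Nonzero, so the vectors are not orthogonal.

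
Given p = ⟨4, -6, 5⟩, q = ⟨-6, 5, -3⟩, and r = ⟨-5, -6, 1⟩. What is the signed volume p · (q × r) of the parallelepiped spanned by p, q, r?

127

q × r:
i: 5·1 - (-3)·(-6) = 5 - 18 = -13
j: (-3)·(-5) - (-6)·1 = 15 - (-6) = 21
k: (-6)·(-6) - 5·(-5) = 36 - (-25) = 61
q × r = (-13, 21, 61)
p · (q × r) = 4·(-13) + (-6)·21 + 5·61 = -52 - 126 + 305 = 127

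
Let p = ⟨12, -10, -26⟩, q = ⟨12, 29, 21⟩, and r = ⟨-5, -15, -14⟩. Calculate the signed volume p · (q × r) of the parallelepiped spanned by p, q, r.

-812

q × r:
i: 29·(-14) - 21·(-15) = -406 - (-315) = -91
j: 21·(-5) - 12·(-14) = -105 - (-168) = 63
k: 12·(-15) - 29·(-5) = -180 - (-145) = -35
q × r = (-91, 63, -35)
p · (q × r) = 12·(-91) + (-10)·63 + (-26)·(-35) = -1092 - 630 + 910 = -812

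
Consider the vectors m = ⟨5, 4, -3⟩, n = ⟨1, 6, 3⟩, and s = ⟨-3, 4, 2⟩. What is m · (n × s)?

n × s:
i: 6·2 - 3·4 = 12 - 12 = 0
j: 3·(-3) - 1·2 = -9 - 2 = -11
k: 1·4 - 6·(-3) = 4 - (-18) = 22
n × s = (0, -11, 22)
m · (n × s) = 5·0 + 4·(-11) + (-3)·22 = 0 - 44 - 66 = -110

-110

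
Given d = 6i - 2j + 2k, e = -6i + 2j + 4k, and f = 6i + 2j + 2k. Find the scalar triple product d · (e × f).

e × f:
i: 2·2 - 4·2 = 4 - 8 = -4
j: 4·6 - (-6)·2 = 24 - (-12) = 36
k: (-6)·2 - 2·6 = -12 - 12 = -24
e × f = (-4, 36, -24)
d · (e × f) = 6·(-4) + (-2)·36 + 2·(-24) = -24 - 72 - 48 = -144

-144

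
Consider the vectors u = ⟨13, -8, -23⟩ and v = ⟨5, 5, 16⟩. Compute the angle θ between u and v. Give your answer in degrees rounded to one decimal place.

u · v = 13·5 + (-8)·5 + (-23)·16 = 65 - 40 - 368 = -343
|u|² = 169 + 64 + 529 = 762,  |u| = √762 ≈ 27.604347
|v|² = 25 + 25 + 256 = 306,  |v| = √306 ≈ 17.492856
cos θ = -343 / (27.604347 · 17.492856) ≈ -0.71032
θ = arccos(-0.71032) ≈ 135.3°

135.3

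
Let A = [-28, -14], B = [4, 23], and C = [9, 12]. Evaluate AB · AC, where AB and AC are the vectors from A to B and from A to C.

2146

AB = B − A = (32, 37)
AC = C − A = (37, 26)
AB · AC = 32·37 + 37·26 = 1184 + 962 = 2146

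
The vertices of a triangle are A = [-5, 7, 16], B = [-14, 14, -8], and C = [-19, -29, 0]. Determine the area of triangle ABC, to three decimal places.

540.260

AB = (-9, 7, -24),  AC = (-14, -36, -16)
i: 7·(-16) - (-24)·(-36) = -112 - 864 = -976
j: (-24)·(-14) - (-9)·(-16) = 336 - 144 = 192
k: (-9)·(-36) - 7·(-14) = 324 - (-98) = 422
AB × AC = (-976, 192, 422)
|AB × AC| = √1167524 ≈ 1080.5202
area = ½ · 1080.5202 ≈ 540.260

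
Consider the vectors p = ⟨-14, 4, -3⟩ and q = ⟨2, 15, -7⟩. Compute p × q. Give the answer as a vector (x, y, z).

i: 4·(-7) - (-3)·15 = -28 - (-45) = 17
j: (-3)·2 - (-14)·(-7) = -6 - 98 = -104
k: (-14)·15 - 4·2 = -210 - 8 = -218
p × q = (17, -104, -218)

(17, -104, -218)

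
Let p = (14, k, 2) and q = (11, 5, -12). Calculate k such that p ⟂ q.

-26

p · q = 14·11 + k·5 + 2·(-12) = 130 + 5k
Set equal to 0: 5k = -130, so k = -26.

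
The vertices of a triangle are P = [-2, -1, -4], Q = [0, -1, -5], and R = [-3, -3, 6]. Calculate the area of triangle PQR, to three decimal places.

PQ = (2, 0, -1),  PR = (-1, -2, 10)
i: 0·10 - (-1)·(-2) = 0 - 2 = -2
j: (-1)·(-1) - 2·10 = 1 - 20 = -19
k: 2·(-2) - 0·(-1) = -4 - 0 = -4
PQ × PR = (-2, -19, -4)
|PQ × PR| = √381 ≈ 19.5192
area = ½ · 19.5192 ≈ 9.760

9.760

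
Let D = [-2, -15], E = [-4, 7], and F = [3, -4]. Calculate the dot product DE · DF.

DE = E − D = (-2, 22)
DF = F − D = (5, 11)
DE · DF = (-2)·5 + 22·11 = -10 + 242 = 232

232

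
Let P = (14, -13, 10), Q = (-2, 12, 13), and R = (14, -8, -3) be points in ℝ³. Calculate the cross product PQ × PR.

PQ = (-16, 25, 3)
PR = (0, 5, -13)
i: 25·(-13) - 3·5 = -325 - 15 = -340
j: 3·0 - (-16)·(-13) = 0 - 208 = -208
k: (-16)·5 - 25·0 = -80 - 0 = -80
PQ × PR = (-340, -208, -80)

(-340, -208, -80)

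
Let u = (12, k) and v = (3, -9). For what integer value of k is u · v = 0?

4

u · v = 12·3 + k·(-9) = 36 - 9k
Set equal to 0: -9k = -36, so k = 4.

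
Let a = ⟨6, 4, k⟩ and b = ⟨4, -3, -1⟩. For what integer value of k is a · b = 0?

a · b = 6·4 + 4·(-3) + k·(-1) = 12 - 1k
Set equal to 0: -1k = -12, so k = 12.

12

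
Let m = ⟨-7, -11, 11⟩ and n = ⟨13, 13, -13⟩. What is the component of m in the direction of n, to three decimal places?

-16.743

m · n = (-7)·13 + (-11)·13 + 11·(-13) = -91 - 143 - 143 = -377
|n| = √(169 + 169 + 169) = √507 ≈ 22.5167
comp_n m = -377 / √507 ≈ -16.743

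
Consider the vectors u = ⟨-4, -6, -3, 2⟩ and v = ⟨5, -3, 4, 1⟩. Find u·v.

u · v = (-4)·5 + (-6)·(-3) + (-3)·4 + 2·1 = -20 + 18 - 12 + 2 = -12

-12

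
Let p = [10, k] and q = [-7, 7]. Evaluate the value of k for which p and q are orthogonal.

p · q = 10·(-7) + k·7 = -70 + 7k
Set equal to 0: 7k = 70, so k = 10.

10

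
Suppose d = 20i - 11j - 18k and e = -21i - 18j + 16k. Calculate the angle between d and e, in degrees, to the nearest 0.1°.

d · e = 20·(-21) + (-11)·(-18) + (-18)·16 = -420 + 198 - 288 = -510
|d|² = 400 + 121 + 324 = 845,  |d| = √845 ≈ 29.068884
|e|² = 441 + 324 + 256 = 1021,  |e| = √1021 ≈ 31.953091
cos θ = -510 / (29.068884 · 31.953091) ≈ -0.54907
θ = arccos(-0.54907) ≈ 123.3°

123.3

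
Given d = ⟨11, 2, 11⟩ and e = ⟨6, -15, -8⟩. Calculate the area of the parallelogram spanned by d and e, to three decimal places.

277.932

i: 2·(-8) - 11·(-15) = -16 - (-165) = 149
j: 11·6 - 11·(-8) = 66 - (-88) = 154
k: 11·(-15) - 2·6 = -165 - 12 = -177
d × e = (149, 154, -177)
|d × e| = √(149² + 154² + (-177)²) = √77246 ≈ 277.9316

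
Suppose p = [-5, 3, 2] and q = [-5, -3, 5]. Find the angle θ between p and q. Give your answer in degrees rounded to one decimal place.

56.7

p · q = (-5)·(-5) + 3·(-3) + 2·5 = 25 - 9 + 10 = 26
|p|² = 25 + 9 + 4 = 38,  |p| = √38 ≈ 6.164414
|q|² = 25 + 9 + 25 = 59,  |q| = √59 ≈ 7.681146
cos θ = 26 / (6.164414 · 7.681146) ≈ 0.54911
θ = arccos(0.54911) ≈ 56.7°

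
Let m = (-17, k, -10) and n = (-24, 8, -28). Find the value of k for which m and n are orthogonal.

m · n = (-17)·(-24) + k·8 + (-10)·(-28) = 688 + 8k
Set equal to 0: 8k = -688, so k = -86.

-86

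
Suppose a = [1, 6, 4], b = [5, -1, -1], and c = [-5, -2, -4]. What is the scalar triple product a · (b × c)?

92

b × c:
i: (-1)·(-4) - (-1)·(-2) = 4 - 2 = 2
j: (-1)·(-5) - 5·(-4) = 5 - (-20) = 25
k: 5·(-2) - (-1)·(-5) = -10 - 5 = -15
b × c = (2, 25, -15)
a · (b × c) = 1·2 + 6·25 + 4·(-15) = 2 + 150 - 60 = 92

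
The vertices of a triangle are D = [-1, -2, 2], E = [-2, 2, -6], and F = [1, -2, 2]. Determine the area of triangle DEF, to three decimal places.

DE = (-1, 4, -8),  DF = (2, 0, 0)
i: 4·0 - (-8)·0 = 0 - 0 = 0
j: (-8)·2 - (-1)·0 = -16 - 0 = -16
k: (-1)·0 - 4·2 = 0 - 8 = -8
DE × DF = (0, -16, -8)
|DE × DF| = √320 ≈ 17.8885
area = ½ · 17.8885 ≈ 8.944

8.944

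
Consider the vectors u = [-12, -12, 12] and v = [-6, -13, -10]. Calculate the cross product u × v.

(276, -192, 84)

i: (-12)·(-10) - 12·(-13) = 120 - (-156) = 276
j: 12·(-6) - (-12)·(-10) = -72 - 120 = -192
k: (-12)·(-13) - (-12)·(-6) = 156 - 72 = 84
u × v = (276, -192, 84)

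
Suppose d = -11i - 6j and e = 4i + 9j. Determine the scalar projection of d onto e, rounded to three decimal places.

-9.950

d · e = (-11)·4 + (-6)·9 = -44 - 54 = -98
|e| = √(16 + 81) = √97 ≈ 9.8489
comp_e d = -98 / √97 ≈ -9.950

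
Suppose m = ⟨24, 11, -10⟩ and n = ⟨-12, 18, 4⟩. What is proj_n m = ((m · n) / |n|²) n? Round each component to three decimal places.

m · n = 24·(-12) + 11·18 + (-10)·4 = -288 + 198 - 40 = -130
|n|² = 144 + 324 + 16 = 484
proj_n m = (-130/484) · (-12, 18, 4) ≈ (3.223, -4.835, -1.074)

(3.223, -4.835, -1.074)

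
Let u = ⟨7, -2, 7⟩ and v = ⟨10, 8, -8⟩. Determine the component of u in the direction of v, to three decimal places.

u · v = 7·10 + (-2)·8 + 7·(-8) = 70 - 16 - 56 = -2
|v| = √(100 + 64 + 64) = √228 ≈ 15.0997
comp_v u = -2 / √228 ≈ -0.132

-0.132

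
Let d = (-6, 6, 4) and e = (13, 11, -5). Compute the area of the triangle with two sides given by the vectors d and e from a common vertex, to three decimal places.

i: 6·(-5) - 4·11 = -30 - 44 = -74
j: 4·13 - (-6)·(-5) = 52 - 30 = 22
k: (-6)·11 - 6·13 = -66 - 78 = -144
d × e = (-74, 22, -144)
|d × e| = √((-74)² + 22² + (-144)²) = √26696 ≈ 163.3891
area = ½ · 163.3891 ≈ 81.695

81.695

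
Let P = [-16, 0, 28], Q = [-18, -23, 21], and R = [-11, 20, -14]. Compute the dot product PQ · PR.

-176

PQ = Q − P = (-2, -23, -7)
PR = R − P = (5, 20, -42)
PQ · PR = (-2)·5 + (-23)·20 + (-7)·(-42) = -10 - 460 + 294 = -176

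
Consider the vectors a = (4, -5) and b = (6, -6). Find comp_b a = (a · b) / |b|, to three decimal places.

6.364

a · b = 4·6 + (-5)·(-6) = 24 + 30 = 54
|b| = √(36 + 36) = √72 ≈ 8.4853
comp_b a = 54 / √72 ≈ 6.364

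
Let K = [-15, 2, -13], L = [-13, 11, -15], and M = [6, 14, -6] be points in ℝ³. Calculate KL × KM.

(87, -56, -165)

KL = (2, 9, -2)
KM = (21, 12, 7)
i: 9·7 - (-2)·12 = 63 - (-24) = 87
j: (-2)·21 - 2·7 = -42 - 14 = -56
k: 2·12 - 9·21 = 24 - 189 = -165
KL × KM = (87, -56, -165)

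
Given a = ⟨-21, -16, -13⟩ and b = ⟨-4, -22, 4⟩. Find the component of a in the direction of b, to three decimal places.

16.905

a · b = (-21)·(-4) + (-16)·(-22) + (-13)·4 = 84 + 352 - 52 = 384
|b| = √(16 + 484 + 16) = √516 ≈ 22.7156
comp_b a = 384 / √516 ≈ 16.905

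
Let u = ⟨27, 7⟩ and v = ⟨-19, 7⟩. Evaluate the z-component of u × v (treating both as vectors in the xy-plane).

27·7 - 7·(-19) = 189 - (-133) = 322

322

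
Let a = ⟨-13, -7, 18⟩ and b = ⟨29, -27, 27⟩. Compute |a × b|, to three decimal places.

1075.757

i: (-7)·27 - 18·(-27) = -189 - (-486) = 297
j: 18·29 - (-13)·27 = 522 - (-351) = 873
k: (-13)·(-27) - (-7)·29 = 351 - (-203) = 554
a × b = (297, 873, 554)
|a × b| = √(297² + 873² + 554²) = √1157254 ≈ 1075.7574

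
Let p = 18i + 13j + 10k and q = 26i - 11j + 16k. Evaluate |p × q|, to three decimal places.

i: 13·16 - 10·(-11) = 208 - (-110) = 318
j: 10·26 - 18·16 = 260 - 288 = -28
k: 18·(-11) - 13·26 = -198 - 338 = -536
p × q = (318, -28, -536)
|p × q| = √(318² + (-28)² + (-536)²) = √389204 ≈ 623.8622

623.862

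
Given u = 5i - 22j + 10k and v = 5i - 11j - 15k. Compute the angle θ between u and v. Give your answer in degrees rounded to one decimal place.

75.8

u · v = 5·5 + (-22)·(-11) + 10·(-15) = 25 + 242 - 150 = 117
|u|² = 25 + 484 + 100 = 609,  |u| = √609 ≈ 24.677925
|v|² = 25 + 121 + 225 = 371,  |v| = √371 ≈ 19.261360
cos θ = 117 / (24.677925 · 19.261360) ≈ 0.24614
θ = arccos(0.24614) ≈ 75.8°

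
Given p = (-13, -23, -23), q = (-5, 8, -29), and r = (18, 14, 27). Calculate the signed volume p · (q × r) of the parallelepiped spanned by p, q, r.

q × r:
i: 8·27 - (-29)·14 = 216 - (-406) = 622
j: (-29)·18 - (-5)·27 = -522 - (-135) = -387
k: (-5)·14 - 8·18 = -70 - 144 = -214
q × r = (622, -387, -214)
p · (q × r) = (-13)·622 + (-23)·(-387) + (-23)·(-214) = -8086 + 8901 + 4922 = 5737

5737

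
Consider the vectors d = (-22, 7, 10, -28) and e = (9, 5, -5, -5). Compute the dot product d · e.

d · e = (-22)·9 + 7·5 + 10·(-5) + (-28)·(-5) = -198 + 35 - 50 + 140 = -73

-73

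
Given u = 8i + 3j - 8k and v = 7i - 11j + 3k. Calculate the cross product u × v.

(-79, -80, -109)

i: 3·3 - (-8)·(-11) = 9 - 88 = -79
j: (-8)·7 - 8·3 = -56 - 24 = -80
k: 8·(-11) - 3·7 = -88 - 21 = -109
u × v = (-79, -80, -109)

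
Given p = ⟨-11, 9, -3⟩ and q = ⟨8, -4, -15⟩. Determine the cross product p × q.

i: 9·(-15) - (-3)·(-4) = -135 - 12 = -147
j: (-3)·8 - (-11)·(-15) = -24 - 165 = -189
k: (-11)·(-4) - 9·8 = 44 - 72 = -28
p × q = (-147, -189, -28)

(-147, -189, -28)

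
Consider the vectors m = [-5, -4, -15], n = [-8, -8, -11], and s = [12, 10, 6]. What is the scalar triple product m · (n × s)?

n × s:
i: (-8)·6 - (-11)·10 = -48 - (-110) = 62
j: (-11)·12 - (-8)·6 = -132 - (-48) = -84
k: (-8)·10 - (-8)·12 = -80 - (-96) = 16
n × s = (62, -84, 16)
m · (n × s) = (-5)·62 + (-4)·(-84) + (-15)·16 = -310 + 336 - 240 = -214

-214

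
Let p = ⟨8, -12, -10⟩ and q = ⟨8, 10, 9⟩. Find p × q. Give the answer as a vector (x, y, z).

i: (-12)·9 - (-10)·10 = -108 - (-100) = -8
j: (-10)·8 - 8·9 = -80 - 72 = -152
k: 8·10 - (-12)·8 = 80 - (-96) = 176
p × q = (-8, -152, 176)

(-8, -152, 176)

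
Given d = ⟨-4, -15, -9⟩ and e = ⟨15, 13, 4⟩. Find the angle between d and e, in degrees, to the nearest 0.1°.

d · e = (-4)·15 + (-15)·13 + (-9)·4 = -60 - 195 - 36 = -291
|d|² = 16 + 225 + 81 = 322,  |d| = √322 ≈ 17.944358
|e|² = 225 + 169 + 16 = 410,  |e| = √410 ≈ 20.248457
cos θ = -291 / (17.944358 · 20.248457) ≈ -0.80089
θ = arccos(-0.80089) ≈ 143.2°

143.2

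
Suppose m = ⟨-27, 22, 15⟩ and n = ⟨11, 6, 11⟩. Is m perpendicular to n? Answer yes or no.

yes

m · n = (-27)·11 + 22·6 + 15·11 = -297 + 132 + 165 = 0
Zero, so the vectors are orthogonal.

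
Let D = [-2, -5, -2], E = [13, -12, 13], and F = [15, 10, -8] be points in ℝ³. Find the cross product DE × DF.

DE = (15, -7, 15)
DF = (17, 15, -6)
i: (-7)·(-6) - 15·15 = 42 - 225 = -183
j: 15·17 - 15·(-6) = 255 - (-90) = 345
k: 15·15 - (-7)·17 = 225 - (-119) = 344
DE × DF = (-183, 345, 344)

(-183, 345, 344)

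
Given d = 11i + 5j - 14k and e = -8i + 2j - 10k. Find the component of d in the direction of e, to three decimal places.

d · e = 11·(-8) + 5·2 + (-14)·(-10) = -88 + 10 + 140 = 62
|e| = √(64 + 4 + 100) = √168 ≈ 12.9615
comp_e d = 62 / √168 ≈ 4.783

4.783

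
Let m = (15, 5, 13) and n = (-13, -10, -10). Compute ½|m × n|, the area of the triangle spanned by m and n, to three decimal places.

59.131

i: 5·(-10) - 13·(-10) = -50 - (-130) = 80
j: 13·(-13) - 15·(-10) = -169 - (-150) = -19
k: 15·(-10) - 5·(-13) = -150 - (-65) = -85
m × n = (80, -19, -85)
|m × n| = √(80² + (-19)² + (-85)²) = √13986 ≈ 118.2624
area = ½ · 118.2624 ≈ 59.131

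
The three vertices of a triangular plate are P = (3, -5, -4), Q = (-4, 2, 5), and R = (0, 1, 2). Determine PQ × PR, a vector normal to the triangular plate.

(-12, 15, -21)

PQ = (-7, 7, 9)
PR = (-3, 6, 6)
i: 7·6 - 9·6 = 42 - 54 = -12
j: 9·(-3) - (-7)·6 = -27 - (-42) = 15
k: (-7)·6 - 7·(-3) = -42 - (-21) = -21
PQ × PR = (-12, 15, -21)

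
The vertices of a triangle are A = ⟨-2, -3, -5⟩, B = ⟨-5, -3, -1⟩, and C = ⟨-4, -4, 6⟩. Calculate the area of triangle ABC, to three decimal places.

12.748

AB = (-3, 0, 4),  AC = (-2, -1, 11)
i: 0·11 - 4·(-1) = 0 - (-4) = 4
j: 4·(-2) - (-3)·11 = -8 - (-33) = 25
k: (-3)·(-1) - 0·(-2) = 3 - 0 = 3
AB × AC = (4, 25, 3)
|AB × AC| = √650 ≈ 25.4951
area = ½ · 25.4951 ≈ 12.748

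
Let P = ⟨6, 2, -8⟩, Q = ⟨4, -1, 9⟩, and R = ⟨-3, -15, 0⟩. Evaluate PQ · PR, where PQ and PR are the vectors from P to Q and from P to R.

PQ = Q − P = (-2, -3, 17)
PR = R − P = (-9, -17, 8)
PQ · PR = (-2)·(-9) + (-3)·(-17) + 17·8 = 18 + 51 + 136 = 205

205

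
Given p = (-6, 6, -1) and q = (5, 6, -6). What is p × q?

(-30, -41, -66)

i: 6·(-6) - (-1)·6 = -36 - (-6) = -30
j: (-1)·5 - (-6)·(-6) = -5 - 36 = -41
k: (-6)·6 - 6·5 = -36 - 30 = -66
p × q = (-30, -41, -66)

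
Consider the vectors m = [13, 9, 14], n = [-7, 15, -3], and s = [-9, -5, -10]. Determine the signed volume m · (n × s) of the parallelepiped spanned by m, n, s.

-152

n × s:
i: 15·(-10) - (-3)·(-5) = -150 - 15 = -165
j: (-3)·(-9) - (-7)·(-10) = 27 - 70 = -43
k: (-7)·(-5) - 15·(-9) = 35 - (-135) = 170
n × s = (-165, -43, 170)
m · (n × s) = 13·(-165) + 9·(-43) + 14·170 = -2145 - 387 + 2380 = -152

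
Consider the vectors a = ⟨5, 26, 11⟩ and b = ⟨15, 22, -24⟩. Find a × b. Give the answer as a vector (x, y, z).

i: 26·(-24) - 11·22 = -624 - 242 = -866
j: 11·15 - 5·(-24) = 165 - (-120) = 285
k: 5·22 - 26·15 = 110 - 390 = -280
a × b = (-866, 285, -280)

(-866, 285, -280)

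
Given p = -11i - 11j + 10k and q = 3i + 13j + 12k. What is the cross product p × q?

i: (-11)·12 - 10·13 = -132 - 130 = -262
j: 10·3 - (-11)·12 = 30 - (-132) = 162
k: (-11)·13 - (-11)·3 = -143 - (-33) = -110
p × q = (-262, 162, -110)

(-262, 162, -110)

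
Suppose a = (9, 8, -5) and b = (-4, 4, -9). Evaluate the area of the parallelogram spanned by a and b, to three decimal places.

i: 8·(-9) - (-5)·4 = -72 - (-20) = -52
j: (-5)·(-4) - 9·(-9) = 20 - (-81) = 101
k: 9·4 - 8·(-4) = 36 - (-32) = 68
a × b = (-52, 101, 68)
|a × b| = √((-52)² + 101² + 68²) = √17529 ≈ 132.3971

132.397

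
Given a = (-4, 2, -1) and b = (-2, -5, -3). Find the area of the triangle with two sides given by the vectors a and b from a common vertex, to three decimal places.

14.116

i: 2·(-3) - (-1)·(-5) = -6 - 5 = -11
j: (-1)·(-2) - (-4)·(-3) = 2 - 12 = -10
k: (-4)·(-5) - 2·(-2) = 20 - (-4) = 24
a × b = (-11, -10, 24)
|a × b| = √((-11)² + (-10)² + 24²) = √797 ≈ 28.2312
area = ½ · 28.2312 ≈ 14.116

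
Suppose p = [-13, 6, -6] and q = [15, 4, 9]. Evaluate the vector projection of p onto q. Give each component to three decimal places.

p · q = (-13)·15 + 6·4 + (-6)·9 = -195 + 24 - 54 = -225
|q|² = 225 + 16 + 81 = 322
proj_q p = (-225/322) · (15, 4, 9) ≈ (-10.481, -2.795, -6.289)

(-10.481, -2.795, -6.289)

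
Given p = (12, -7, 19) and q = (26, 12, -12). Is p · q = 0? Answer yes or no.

yes

p · q = 12·26 + (-7)·12 + 19·(-12) = 312 - 84 - 228 = 0
Zero, so the vectors are orthogonal.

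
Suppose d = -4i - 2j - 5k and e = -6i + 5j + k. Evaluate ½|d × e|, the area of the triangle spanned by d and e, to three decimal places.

i: (-2)·1 - (-5)·5 = -2 - (-25) = 23
j: (-5)·(-6) - (-4)·1 = 30 - (-4) = 34
k: (-4)·5 - (-2)·(-6) = -20 - 12 = -32
d × e = (23, 34, -32)
|d × e| = √(23² + 34² + (-32)²) = √2709 ≈ 52.0481
area = ½ · 52.0481 ≈ 26.024

26.024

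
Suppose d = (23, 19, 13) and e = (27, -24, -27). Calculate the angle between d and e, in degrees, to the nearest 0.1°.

97.3

d · e = 23·27 + 19·(-24) + 13·(-27) = 621 - 456 - 351 = -186
|d|² = 529 + 361 + 169 = 1059,  |d| = √1059 ≈ 32.542280
|e|² = 729 + 576 + 729 = 2034,  |e| = √2034 ≈ 45.099889
cos θ = -186 / (32.542280 · 45.099889) ≈ -0.12673
θ = arccos(-0.12673) ≈ 97.3°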